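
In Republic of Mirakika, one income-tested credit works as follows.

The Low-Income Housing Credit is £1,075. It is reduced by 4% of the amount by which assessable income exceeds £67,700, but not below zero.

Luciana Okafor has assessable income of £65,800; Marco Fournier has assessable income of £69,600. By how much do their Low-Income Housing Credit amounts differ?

£76

Luciana (£65,800): Low-Income Housing Credit: £65,800 is at or below the £67,700 threshold, so the full £1,075 applies.
Marco (£69,600): Low-Income Housing Credit: 4% of the £1,900 excess over £67,700 is £76; credit = £1,075 − £76 = £999.
Difference: |£1,075 − £999| = £76.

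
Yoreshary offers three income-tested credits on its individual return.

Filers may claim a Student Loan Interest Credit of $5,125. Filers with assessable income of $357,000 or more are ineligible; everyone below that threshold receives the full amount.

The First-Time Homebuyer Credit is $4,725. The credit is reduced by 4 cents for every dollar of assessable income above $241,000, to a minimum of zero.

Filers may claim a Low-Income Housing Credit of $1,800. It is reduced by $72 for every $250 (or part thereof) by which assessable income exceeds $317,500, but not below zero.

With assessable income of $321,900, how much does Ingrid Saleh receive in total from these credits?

Student Loan Interest Credit: $321,900 is below the $357,000 cutoff, so the full $5,125 applies.
First-Time Homebuyer Credit: 4% of the $80,900 excess over $241,000 is $3,236; credit = $4,725 − $3,236 = $1,489.
Low-Income Housing Credit: income exceeds $317,500 by $4,400, which is 18 full-or-partial $250 increments; reduction = 18 × $72 = $1,296, leaving $504.
Total: $5,125 + $1,489 + $504 = $7,118.

$7,118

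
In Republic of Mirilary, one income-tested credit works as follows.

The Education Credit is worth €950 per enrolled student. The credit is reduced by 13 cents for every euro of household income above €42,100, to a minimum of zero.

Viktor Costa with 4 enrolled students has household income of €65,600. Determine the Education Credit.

€745

Education Credit: base = 4 × €950 = €3,800. 13% of the €23,500 excess over €42,100 is €3,055; credit = €3,800 − €3,055 = €745.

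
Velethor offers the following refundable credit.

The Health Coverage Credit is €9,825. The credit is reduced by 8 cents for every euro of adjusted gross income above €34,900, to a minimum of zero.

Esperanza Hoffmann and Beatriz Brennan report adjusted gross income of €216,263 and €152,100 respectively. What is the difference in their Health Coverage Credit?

€449

Esperanza (€216,263): Health Coverage Credit: 8% of the €181,363 excess over €34,900 is €14,509.04 ≥ base, so the credit is €0.
Beatriz (€152,100): Health Coverage Credit: 8% of the €117,200 excess over €34,900 is €9,376; credit = €9,825 − €9,376 = €449.
Difference: |€0 − €449| = €449.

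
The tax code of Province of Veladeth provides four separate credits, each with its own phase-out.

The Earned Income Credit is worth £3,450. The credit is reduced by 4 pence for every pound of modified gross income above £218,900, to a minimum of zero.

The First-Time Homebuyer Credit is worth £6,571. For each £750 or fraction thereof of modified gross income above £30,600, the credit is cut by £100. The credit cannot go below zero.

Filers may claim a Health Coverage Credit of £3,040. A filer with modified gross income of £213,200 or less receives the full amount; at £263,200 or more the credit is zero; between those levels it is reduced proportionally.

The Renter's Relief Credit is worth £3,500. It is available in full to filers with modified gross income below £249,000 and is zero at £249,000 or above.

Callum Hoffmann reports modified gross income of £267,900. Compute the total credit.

£1,490

Earned Income Credit: 4% of the £49,000 excess over £218,900 is £1,960; credit = £3,450 − £1,960 = £1,490.
First-Time Homebuyer Credit: income exceeds £30,600 by £237,300 → 317 increments × £100 = £31,700 ≥ base, so the credit is £0.
Health Coverage Credit: £267,900 is at or above £263,200, so the credit is £0.
Renter's Relief Credit: £267,900 meets or exceeds the £249,000 cutoff, so the credit is £0.
Total: £1,490 + £0 + £0 + £0 = £1,490.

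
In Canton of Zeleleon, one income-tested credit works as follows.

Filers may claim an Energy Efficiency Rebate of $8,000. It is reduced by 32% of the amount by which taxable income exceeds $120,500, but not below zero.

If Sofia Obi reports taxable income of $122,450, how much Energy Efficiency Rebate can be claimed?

$7,376

Energy Efficiency Rebate: 32% of the $1,950 excess over $120,500 is $624; credit = $8,000 − $624 = $7,376.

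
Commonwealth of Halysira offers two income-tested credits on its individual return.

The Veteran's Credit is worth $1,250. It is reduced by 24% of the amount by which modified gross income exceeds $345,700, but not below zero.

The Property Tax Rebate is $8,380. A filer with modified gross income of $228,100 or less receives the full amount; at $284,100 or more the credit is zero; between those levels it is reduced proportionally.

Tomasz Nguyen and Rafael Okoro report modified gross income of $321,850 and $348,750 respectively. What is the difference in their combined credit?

$732

Tomasz ($321,850): Veteran's Credit: $321,850 is at or below the $345,700 threshold, so the full $1,250 applies. Property Tax Rebate: $321,850 is at or above $284,100, so the credit is $0. total $1,250 + $0 = $1,250
Rafael ($348,750): Veteran's Credit: 24% of the $3,050 excess over $345,700 is $732; credit = $1,250 − $732 = $518. Property Tax Rebate: $348,750 is at or above $284,100, so the credit is $0. total $518 + $0 = $518
Difference: |$1,250 − $518| = $732.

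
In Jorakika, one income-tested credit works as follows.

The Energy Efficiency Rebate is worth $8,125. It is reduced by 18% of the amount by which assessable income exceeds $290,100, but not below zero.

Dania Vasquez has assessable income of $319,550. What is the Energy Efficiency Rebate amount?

Energy Efficiency Rebate: 18% of the $29,450 excess over $290,100 is $5,301; credit = $8,125 − $5,301 = $2,824.

$2,824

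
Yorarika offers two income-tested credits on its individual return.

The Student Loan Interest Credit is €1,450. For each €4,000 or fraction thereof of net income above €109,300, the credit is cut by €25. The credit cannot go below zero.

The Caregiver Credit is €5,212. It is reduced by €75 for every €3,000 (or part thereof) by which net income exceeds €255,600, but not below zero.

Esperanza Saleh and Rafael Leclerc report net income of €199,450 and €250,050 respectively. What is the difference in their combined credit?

€325

Esperanza (€199,450): Student Loan Interest Credit: income exceeds €109,300 by €90,150, which is 23 full-or-partial €4,000 increments; reduction = 23 × €25 = €575, leaving €875. Caregiver Credit: €199,450 is at or below the €255,600 threshold, so the full €5,212 applies. total €875 + €5,212 = €6,087
Rafael (€250,050): Student Loan Interest Credit: income exceeds €109,300 by €140,750, which is 36 full-or-partial €4,000 increments; reduction = 36 × €25 = €900, leaving €550. Caregiver Credit: €250,050 is at or below the €255,600 threshold, so the full €5,212 applies. total €550 + €5,212 = €5,762
Difference: |€6,087 − €5,762| = €325.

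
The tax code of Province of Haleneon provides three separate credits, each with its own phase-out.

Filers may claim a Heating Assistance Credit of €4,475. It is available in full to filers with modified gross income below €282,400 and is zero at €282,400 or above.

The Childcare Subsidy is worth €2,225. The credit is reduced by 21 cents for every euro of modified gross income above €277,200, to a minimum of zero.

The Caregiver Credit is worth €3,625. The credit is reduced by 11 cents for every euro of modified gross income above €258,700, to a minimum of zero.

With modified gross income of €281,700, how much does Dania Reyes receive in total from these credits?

€6,850

Heating Assistance Credit: €281,700 is below the €282,400 cutoff, so the full €4,475 applies.
Childcare Subsidy: 21% of the €4,500 excess over €277,200 is €945; credit = €2,225 − €945 = €1,280.
Caregiver Credit: 11% of the €23,000 excess over €258,700 is €2,530; credit = €3,625 − €2,530 = €1,095.
Total: €4,475 + €1,280 + €1,095 = €6,850.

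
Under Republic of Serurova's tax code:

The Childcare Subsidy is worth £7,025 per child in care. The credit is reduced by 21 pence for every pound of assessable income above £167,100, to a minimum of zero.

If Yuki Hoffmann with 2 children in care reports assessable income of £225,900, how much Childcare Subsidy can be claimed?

£1,702

Childcare Subsidy: base = 2 × £7,025 = £14,050. 21% of the £58,800 excess over £167,100 is £12,348; credit = £14,050 − £12,348 = £1,702.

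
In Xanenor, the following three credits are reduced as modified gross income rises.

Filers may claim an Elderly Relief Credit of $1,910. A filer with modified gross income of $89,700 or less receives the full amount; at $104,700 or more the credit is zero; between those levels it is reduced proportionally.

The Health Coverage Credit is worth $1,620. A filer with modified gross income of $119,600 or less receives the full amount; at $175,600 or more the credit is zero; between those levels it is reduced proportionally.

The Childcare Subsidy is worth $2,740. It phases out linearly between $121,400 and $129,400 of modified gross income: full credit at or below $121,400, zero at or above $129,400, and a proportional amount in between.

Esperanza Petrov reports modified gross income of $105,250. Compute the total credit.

Elderly Relief Credit: $105,250 is at or above $104,700, so the credit is $0.
Health Coverage Credit: $105,250 is at or below the $119,600 threshold, so the full $1,620 applies.
Childcare Subsidy: $105,250 is at or below the $121,400 threshold, so the full $2,740 applies.
Total: $0 + $1,620 + $2,740 = $4,360.

$4,360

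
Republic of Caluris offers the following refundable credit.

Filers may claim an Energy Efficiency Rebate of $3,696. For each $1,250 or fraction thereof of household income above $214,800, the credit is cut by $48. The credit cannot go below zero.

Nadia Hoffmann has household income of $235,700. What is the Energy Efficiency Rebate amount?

$2,880

Energy Efficiency Rebate: income exceeds $214,800 by $20,900, which is 17 full-or-partial $1,250 increments; reduction = 17 × $48 = $816, leaving $2,880.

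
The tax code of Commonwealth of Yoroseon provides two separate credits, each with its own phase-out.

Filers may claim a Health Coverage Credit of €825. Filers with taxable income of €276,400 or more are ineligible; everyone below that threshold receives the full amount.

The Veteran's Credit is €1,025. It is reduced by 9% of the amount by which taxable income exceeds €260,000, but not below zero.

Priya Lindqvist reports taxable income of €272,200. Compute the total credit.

€825

Health Coverage Credit: €272,200 is below the €276,400 cutoff, so the full €825 applies.
Veteran's Credit: 9% of the €12,200 excess over €260,000 is €1,098 ≥ base, so the credit is €0.
Total: €825 + €0 = €825.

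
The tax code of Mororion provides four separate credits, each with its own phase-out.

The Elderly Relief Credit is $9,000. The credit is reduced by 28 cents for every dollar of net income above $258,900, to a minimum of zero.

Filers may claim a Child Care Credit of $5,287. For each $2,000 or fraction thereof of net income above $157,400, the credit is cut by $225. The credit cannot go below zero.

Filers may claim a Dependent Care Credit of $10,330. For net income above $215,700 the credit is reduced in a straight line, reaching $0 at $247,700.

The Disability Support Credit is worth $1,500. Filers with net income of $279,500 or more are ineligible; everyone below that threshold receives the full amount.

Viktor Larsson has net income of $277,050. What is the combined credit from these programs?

Elderly Relief Credit: 28% of the $18,150 excess over $258,900 is $5,082; credit = $9,000 − $5,082 = $3,918.
Child Care Credit: income exceeds $157,400 by $119,650 → 60 increments × $225 = $13,500 ≥ base, so the credit is $0.
Dependent Care Credit: $277,050 is at or above $247,700, so the credit is $0.
Disability Support Credit: $277,050 is below the $279,500 cutoff, so the full $1,500 applies.
Total: $3,918 + $0 + $0 + $1,500 = $5,418.

$5,418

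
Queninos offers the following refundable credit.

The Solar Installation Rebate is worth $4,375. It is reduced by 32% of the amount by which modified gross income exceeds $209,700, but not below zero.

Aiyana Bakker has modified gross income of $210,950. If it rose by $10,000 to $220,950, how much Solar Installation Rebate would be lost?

At $210,950 — 32% of the $1,250 excess over $209,700 is $400; credit = $4,375 − $400 = $3,975.
At $220,950 — 32% of the $11,250 excess over $209,700 is $3,600; credit = $4,375 − $3,600 = $775.
Lost: $3,975 − $775 = $3,200.

$3,200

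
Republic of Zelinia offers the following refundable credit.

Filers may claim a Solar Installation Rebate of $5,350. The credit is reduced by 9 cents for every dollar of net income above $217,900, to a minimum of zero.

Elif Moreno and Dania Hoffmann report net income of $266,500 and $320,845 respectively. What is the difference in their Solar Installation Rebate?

$976

Elif ($266,500): Solar Installation Rebate: 9% of the $48,600 excess over $217,900 is $4,374; credit = $5,350 − $4,374 = $976.
Dania ($320,845): Solar Installation Rebate: 9% of the $102,945 excess over $217,900 is $9,265.05 ≥ base, so the credit is $0.
Difference: |$976 − $0| = $976.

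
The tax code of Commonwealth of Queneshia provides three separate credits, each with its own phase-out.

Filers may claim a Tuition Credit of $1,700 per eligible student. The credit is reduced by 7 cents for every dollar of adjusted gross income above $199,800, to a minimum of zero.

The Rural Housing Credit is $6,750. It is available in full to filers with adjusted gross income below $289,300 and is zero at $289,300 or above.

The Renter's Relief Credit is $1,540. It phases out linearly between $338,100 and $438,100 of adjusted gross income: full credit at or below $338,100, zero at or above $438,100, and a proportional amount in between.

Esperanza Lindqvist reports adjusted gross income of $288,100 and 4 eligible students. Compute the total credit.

Tuition Credit: base = 4 × $1,700 = $6,800. 7% of the $88,300 excess over $199,800 is $6,181; credit = $6,800 − $6,181 = $619.
Rural Housing Credit: $288,100 is below the $289,300 cutoff, so the full $6,750 applies.
Renter's Relief Credit: $288,100 is at or below the $338,100 threshold, so the full $1,540 applies.
Total: $619 + $6,750 + $1,540 = $8,909.

$8,909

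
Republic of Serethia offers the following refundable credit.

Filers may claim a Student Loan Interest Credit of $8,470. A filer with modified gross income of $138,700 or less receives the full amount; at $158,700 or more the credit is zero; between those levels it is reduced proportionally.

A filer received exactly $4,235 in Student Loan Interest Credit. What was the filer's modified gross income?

$4,235 is 4,235/8,470 of the full $8,470, so 4,235/8,470 of the $20,000 range has been used: income = $138,700 + $20,000 × 4,235/8,470 = $148,700.

$148,700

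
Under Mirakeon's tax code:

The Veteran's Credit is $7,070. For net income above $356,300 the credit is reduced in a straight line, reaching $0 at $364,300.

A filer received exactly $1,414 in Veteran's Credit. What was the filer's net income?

$1,414 is 1,414/7,070 of the full $7,070, so 5,656/7,070 of the $8,000 range has been used: income = $356,300 + $8,000 × 5,656/7,070 = $362,700.

$362,700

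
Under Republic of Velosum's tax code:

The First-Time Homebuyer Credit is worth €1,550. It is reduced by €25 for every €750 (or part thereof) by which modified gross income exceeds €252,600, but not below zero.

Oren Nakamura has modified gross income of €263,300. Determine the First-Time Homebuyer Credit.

First-Time Homebuyer Credit: income exceeds €252,600 by €10,700, which is 15 full-or-partial €750 increments; reduction = 15 × €25 = €375, leaving €1,175.

€1,175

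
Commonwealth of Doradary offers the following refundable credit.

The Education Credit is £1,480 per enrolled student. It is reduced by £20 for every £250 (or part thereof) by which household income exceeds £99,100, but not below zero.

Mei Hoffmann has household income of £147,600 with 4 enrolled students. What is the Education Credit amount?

£2,040

Education Credit: base = 4 × £1,480 = £5,920. income exceeds £99,100 by £48,500, which is 194 full-or-partial £250 increments; reduction = 194 × £20 = £3,880, leaving £2,040.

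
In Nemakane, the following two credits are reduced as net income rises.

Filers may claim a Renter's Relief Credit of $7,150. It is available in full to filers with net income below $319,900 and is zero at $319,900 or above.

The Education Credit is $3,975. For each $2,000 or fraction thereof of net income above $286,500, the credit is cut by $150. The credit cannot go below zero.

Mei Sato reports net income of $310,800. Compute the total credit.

Renter's Relief Credit: $310,800 is below the $319,900 cutoff, so the full $7,150 applies.
Education Credit: income exceeds $286,500 by $24,300, which is 13 full-or-partial $2,000 increments; reduction = 13 × $150 = $1,950, leaving $2,025.
Total: $7,150 + $2,025 = $9,175.

$9,175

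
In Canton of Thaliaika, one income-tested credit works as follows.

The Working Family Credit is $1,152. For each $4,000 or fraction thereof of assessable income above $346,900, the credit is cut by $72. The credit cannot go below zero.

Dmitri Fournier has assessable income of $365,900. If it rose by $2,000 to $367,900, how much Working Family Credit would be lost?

$72

At $365,900 — income exceeds $346,900 by $19,000, which is 5 full-or-partial $4,000 increments; reduction = 5 × $72 = $360, leaving $792.
At $367,900 — income exceeds $346,900 by $21,000, which is 6 full-or-partial $4,000 increments; reduction = 6 × $72 = $432, leaving $720.
Lost: $792 − $720 = $72.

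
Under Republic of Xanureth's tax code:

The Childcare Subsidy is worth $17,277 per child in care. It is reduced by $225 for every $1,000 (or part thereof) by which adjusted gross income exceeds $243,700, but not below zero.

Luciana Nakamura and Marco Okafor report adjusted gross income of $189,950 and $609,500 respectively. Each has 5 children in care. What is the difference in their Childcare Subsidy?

Luciana ($189,950): Childcare Subsidy: base = 5 × $17,277 = $86,385. $189,950 is at or below the $243,700 threshold, so the full $86,385 applies.
Marco ($609,500): Childcare Subsidy: base = 5 × $17,277 = $86,385. income exceeds $243,700 by $365,800, which is 366 full-or-partial $1,000 increments; reduction = 366 × $225 = $82,350, leaving $4,035.
Difference: |$86,385 − $4,035| = $82,350.

$82,350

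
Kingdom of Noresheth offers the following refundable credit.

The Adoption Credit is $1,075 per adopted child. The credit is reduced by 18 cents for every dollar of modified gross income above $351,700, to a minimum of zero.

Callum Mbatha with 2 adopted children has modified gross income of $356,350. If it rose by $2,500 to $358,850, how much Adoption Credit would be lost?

$450

At $356,350 — base = 2 × $1,075 = $2,150. 18% of the $4,650 excess over $351,700 is $837; credit = $2,150 − $837 = $1,313.
At $358,850 — base = 2 × $1,075 = $2,150. 18% of the $7,150 excess over $351,700 is $1,287; credit = $2,150 − $1,287 = $863.
Lost: $1,313 − $863 = $450.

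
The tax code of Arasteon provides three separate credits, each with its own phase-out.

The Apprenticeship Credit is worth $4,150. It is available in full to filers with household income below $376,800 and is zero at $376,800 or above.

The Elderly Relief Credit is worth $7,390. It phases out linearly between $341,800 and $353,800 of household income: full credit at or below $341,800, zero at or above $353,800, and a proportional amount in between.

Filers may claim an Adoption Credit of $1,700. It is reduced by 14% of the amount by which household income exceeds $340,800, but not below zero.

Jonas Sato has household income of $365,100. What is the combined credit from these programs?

Apprenticeship Credit: $365,100 is below the $376,800 cutoff, so the full $4,150 applies.
Elderly Relief Credit: $365,100 is at or above $353,800, so the credit is $0.
Adoption Credit: 14% of the $24,300 excess over $340,800 is $3,402 ≥ base, so the credit is $0.
Total: $4,150 + $0 + $0 = $4,150.

$4,150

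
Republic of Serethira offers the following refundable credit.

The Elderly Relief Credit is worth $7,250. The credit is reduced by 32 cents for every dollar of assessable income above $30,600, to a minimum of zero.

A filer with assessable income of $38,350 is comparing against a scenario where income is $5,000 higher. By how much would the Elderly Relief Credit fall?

At $38,350 — 32% of the $7,750 excess over $30,600 is $2,480; credit = $7,250 − $2,480 = $4,770.
At $43,350 — 32% of the $12,750 excess over $30,600 is $4,080; credit = $7,250 − $4,080 = $3,170.
Lost: $4,770 − $3,170 = $1,600.

$1,600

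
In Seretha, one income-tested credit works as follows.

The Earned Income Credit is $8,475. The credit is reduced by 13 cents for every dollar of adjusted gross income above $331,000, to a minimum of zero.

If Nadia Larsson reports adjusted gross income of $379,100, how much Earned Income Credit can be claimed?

Earned Income Credit: 13% of the $48,100 excess over $331,000 is $6,253; credit = $8,475 − $6,253 = $2,222.

$2,222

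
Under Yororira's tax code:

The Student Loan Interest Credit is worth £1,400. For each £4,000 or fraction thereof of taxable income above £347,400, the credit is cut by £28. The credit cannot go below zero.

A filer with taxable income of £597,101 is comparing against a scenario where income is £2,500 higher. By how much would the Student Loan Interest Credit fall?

At £597,101 — income exceeds £347,400 by £249,701 → 63 increments × £28 = £1,764 ≥ base, so the credit is £0.
At £599,601 — income exceeds £347,400 by £252,201 → 64 increments × £28 = £1,792 ≥ base, so the credit is £0.
Lost: £0 − £0 = £0.

£0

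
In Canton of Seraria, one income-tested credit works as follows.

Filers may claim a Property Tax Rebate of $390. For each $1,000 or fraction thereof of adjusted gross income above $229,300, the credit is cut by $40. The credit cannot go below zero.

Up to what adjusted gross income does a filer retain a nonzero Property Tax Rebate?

$238,300

After 9 increments the reduction is 9 × $40 = $360, leaving $30; one more increment wipes it out. Increment 9 ends at excess 9 × $1,000 = $9,000, so the highest qualifying income is $229,300 + $9,000 = $238,300.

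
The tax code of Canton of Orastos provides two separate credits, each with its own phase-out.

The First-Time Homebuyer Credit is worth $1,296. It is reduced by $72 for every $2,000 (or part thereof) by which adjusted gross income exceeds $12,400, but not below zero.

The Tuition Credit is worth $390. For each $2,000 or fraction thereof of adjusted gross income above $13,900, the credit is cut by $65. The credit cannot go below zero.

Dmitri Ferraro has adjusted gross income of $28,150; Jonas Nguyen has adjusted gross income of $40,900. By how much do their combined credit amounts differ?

Dmitri ($28,150): First-Time Homebuyer Credit: income exceeds $12,400 by $15,750, which is 8 full-or-partial $2,000 increments; reduction = 8 × $72 = $576, leaving $720. Tuition Credit: income exceeds $13,900 by $14,250 → 8 increments × $65 = $520 ≥ base, so the credit is $0. total $720 + $0 = $720
Jonas ($40,900): First-Time Homebuyer Credit: income exceeds $12,400 by $28,500, which is 15 full-or-partial $2,000 increments; reduction = 15 × $72 = $1,080, leaving $216. Tuition Credit: income exceeds $13,900 by $27,000 → 14 increments × $65 = $910 ≥ base, so the credit is $0. total $216 + $0 = $216
Difference: |$720 − $216| = $504.

$504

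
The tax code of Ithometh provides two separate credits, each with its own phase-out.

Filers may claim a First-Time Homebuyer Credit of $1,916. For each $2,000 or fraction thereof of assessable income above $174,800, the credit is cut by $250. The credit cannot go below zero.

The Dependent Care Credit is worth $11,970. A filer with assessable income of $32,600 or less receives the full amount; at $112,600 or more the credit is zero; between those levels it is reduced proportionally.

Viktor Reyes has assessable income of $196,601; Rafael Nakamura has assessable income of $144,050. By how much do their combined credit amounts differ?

Viktor ($196,601): First-Time Homebuyer Credit: income exceeds $174,800 by $21,801 → 11 increments × $250 = $2,750 ≥ base, so the credit is $0. Dependent Care Credit: $196,601 is at or above $112,600, so the credit is $0. total $0 + $0 = $0
Rafael ($144,050): First-Time Homebuyer Credit: $144,050 is at or below the $174,800 threshold, so the full $1,916 applies. Dependent Care Credit: $144,050 is at or above $112,600, so the credit is $0. total $1,916 + $0 = $1,916
Difference: |$0 − $1,916| = $1,916.

$1,916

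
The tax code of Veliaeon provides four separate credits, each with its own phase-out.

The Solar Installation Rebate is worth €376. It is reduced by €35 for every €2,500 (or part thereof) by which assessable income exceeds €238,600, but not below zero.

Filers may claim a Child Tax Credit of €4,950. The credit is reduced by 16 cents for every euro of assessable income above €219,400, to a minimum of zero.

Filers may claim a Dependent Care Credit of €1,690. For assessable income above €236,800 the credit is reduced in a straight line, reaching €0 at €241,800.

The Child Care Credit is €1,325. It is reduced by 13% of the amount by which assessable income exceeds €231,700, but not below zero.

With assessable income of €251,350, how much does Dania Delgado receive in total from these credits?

Solar Installation Rebate: income exceeds €238,600 by €12,750, which is 6 full-or-partial €2,500 increments; reduction = 6 × €35 = €210, leaving €166.
Child Tax Credit: 16% of the €31,950 excess over €219,400 is €5,112 ≥ base, so the credit is €0.
Dependent Care Credit: €251,350 is at or above €241,800, so the credit is €0.
Child Care Credit: 13% of the €19,650 excess over €231,700 is €2,554.50 ≥ base, so the credit is €0.
Total: €166 + €0 + €0 + €0 = €166.

€166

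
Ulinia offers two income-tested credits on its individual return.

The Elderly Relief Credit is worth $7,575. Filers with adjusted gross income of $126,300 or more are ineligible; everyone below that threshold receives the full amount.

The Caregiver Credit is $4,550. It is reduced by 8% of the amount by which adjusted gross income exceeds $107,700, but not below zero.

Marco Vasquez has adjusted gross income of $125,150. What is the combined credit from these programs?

$10,729

Elderly Relief Credit: $125,150 is below the $126,300 cutoff, so the full $7,575 applies.
Caregiver Credit: 8% of the $17,450 excess over $107,700 is $1,396; credit = $4,550 − $1,396 = $3,154.
Total: $7,575 + $3,154 = $10,729.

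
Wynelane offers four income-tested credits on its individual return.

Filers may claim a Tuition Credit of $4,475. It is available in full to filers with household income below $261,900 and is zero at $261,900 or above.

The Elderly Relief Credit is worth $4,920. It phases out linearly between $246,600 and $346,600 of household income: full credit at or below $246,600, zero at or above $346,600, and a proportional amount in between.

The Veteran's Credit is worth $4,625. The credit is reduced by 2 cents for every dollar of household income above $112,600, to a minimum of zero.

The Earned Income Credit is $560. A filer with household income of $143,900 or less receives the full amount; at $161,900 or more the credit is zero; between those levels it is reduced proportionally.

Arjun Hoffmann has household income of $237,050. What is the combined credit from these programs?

Tuition Credit: $237,050 is below the $261,900 cutoff, so the full $4,475 applies.
Elderly Relief Credit: $237,050 is at or below the $246,600 threshold, so the full $4,920 applies.
Veteran's Credit: 2% of the $124,450 excess over $112,600 is $2,489; credit = $4,625 − $2,489 = $2,136.
Earned Income Credit: $237,050 is at or above $161,900, so the credit is $0.
Total: $4,475 + $4,920 + $2,136 + $0 = $11,531.

$11,531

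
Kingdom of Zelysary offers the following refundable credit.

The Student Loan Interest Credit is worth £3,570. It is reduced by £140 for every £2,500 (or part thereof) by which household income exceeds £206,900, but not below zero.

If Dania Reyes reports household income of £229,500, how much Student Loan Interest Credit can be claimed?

Student Loan Interest Credit: income exceeds £206,900 by £22,600, which is 10 full-or-partial £2,500 increments; reduction = 10 × £140 = £1,400, leaving £2,170.

£2,170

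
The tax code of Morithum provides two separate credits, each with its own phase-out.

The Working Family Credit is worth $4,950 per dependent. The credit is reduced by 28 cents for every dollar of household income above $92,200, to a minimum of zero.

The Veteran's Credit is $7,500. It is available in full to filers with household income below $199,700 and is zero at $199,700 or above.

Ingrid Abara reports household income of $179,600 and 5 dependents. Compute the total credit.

Working Family Credit: base = 5 × $4,950 = $24,750. 28% of the $87,400 excess over $92,200 is $24,472; credit = $24,750 − $24,472 = $278.
Veteran's Credit: $179,600 is below the $199,700 cutoff, so the full $7,500 applies.
Total: $278 + $7,500 = $7,778.

$7,778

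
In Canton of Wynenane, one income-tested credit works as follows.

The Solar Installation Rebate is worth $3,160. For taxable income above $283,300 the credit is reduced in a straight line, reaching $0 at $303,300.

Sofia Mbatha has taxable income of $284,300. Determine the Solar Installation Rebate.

$3,002

Solar Installation Rebate: $284,300 is $1,000 into a $20,000 phase-out range, leaving 19,000/20,000 of the credit: $3,160 × 19,000/20,000 = $3,002.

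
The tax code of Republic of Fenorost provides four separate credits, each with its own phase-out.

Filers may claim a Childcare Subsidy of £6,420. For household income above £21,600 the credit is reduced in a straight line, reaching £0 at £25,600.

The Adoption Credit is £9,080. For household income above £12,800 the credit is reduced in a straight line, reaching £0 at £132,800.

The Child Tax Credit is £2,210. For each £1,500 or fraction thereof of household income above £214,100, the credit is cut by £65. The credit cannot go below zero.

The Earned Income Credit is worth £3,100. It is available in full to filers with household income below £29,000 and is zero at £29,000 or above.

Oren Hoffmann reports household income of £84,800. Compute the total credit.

Childcare Subsidy: £84,800 is at or above £25,600, so the credit is £0.
Adoption Credit: £84,800 is £72,000 into a £120,000 phase-out range, leaving 48,000/120,000 of the credit: £9,080 × 48,000/120,000 = £3,632.
Child Tax Credit: £84,800 is at or below the £214,100 threshold, so the full £2,210 applies.
Earned Income Credit: £84,800 meets or exceeds the £29,000 cutoff, so the credit is £0.
Total: £0 + £3,632 + £2,210 + £0 = £5,842.

£5,842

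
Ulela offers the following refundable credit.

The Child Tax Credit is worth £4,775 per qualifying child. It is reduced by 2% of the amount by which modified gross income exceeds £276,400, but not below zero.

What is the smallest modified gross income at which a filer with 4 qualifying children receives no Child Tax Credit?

Full credit = 4 × £4,775 = £19,100.
The credit falls by 2% of each pound above £276,400, so it reaches zero when the excess is £19,100 / 2% = £955,000: income = £276,400 + £955,000 = £1,231,400.

£1,231,400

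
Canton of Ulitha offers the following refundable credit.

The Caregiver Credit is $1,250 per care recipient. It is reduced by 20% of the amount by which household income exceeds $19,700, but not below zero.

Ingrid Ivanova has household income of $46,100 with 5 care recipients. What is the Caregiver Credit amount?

$970

Caregiver Credit: base = 5 × $1,250 = $6,250. 20% of the $26,400 excess over $19,700 is $5,280; credit = $6,250 − $5,280 = $970.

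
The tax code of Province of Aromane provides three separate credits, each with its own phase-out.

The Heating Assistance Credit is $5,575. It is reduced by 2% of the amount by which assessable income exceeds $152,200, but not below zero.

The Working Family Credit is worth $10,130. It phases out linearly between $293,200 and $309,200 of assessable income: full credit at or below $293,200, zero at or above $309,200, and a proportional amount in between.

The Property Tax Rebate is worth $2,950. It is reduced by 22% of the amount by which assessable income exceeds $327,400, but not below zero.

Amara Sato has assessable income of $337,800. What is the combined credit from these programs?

$2,525

Heating Assistance Credit: 2% of the $185,600 excess over $152,200 is $3,712; credit = $5,575 − $3,712 = $1,863.
Working Family Credit: $337,800 is at or above $309,200, so the credit is $0.
Property Tax Rebate: 22% of the $10,400 excess over $327,400 is $2,288; credit = $2,950 − $2,288 = $662.
Total: $1,863 + $0 + $662 = $2,525.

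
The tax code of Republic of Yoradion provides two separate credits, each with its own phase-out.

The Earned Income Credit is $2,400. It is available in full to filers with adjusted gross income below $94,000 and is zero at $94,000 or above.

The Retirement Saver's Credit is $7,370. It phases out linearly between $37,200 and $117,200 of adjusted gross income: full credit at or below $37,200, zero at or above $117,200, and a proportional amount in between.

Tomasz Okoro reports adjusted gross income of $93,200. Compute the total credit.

$4,611

Earned Income Credit: $93,200 is below the $94,000 cutoff, so the full $2,400 applies.
Retirement Saver's Credit: $93,200 is $56,000 into a $80,000 phase-out range, leaving 24,000/80,000 of the credit: $7,370 × 24,000/80,000 = $2,211.
Total: $2,400 + $2,211 = $4,611.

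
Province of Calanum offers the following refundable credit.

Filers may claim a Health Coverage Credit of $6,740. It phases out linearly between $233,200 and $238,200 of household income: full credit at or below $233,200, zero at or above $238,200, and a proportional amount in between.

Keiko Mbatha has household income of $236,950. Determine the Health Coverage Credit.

Health Coverage Credit: $236,950 is $3,750 into a $5,000 phase-out range, leaving 1,250/5,000 of the credit: $6,740 × 1,250/5,000 = $1,685.

$1,685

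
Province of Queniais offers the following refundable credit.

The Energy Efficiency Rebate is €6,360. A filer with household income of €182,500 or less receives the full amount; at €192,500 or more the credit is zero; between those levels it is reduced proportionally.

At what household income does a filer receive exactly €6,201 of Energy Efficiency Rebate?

€182,750

€6,201 is 6,201/6,360 of the full €6,360, so 159/6,360 of the €10,000 range has been used: income = €182,500 + €10,000 × 159/6,360 = €182,750.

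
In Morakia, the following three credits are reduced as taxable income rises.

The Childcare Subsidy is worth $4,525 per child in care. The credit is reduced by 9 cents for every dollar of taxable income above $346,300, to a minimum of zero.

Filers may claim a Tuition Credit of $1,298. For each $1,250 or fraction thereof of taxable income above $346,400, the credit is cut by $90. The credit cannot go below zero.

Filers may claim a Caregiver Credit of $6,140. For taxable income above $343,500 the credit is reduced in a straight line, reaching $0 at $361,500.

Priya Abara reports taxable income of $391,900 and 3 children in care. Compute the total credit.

$9,471

Childcare Subsidy: base = 3 × $4,525 = $13,575. 9% of the $45,600 excess over $346,300 is $4,104; credit = $13,575 − $4,104 = $9,471.
Tuition Credit: income exceeds $346,400 by $45,500 → 37 increments × $90 = $3,330 ≥ base, so the credit is $0.
Caregiver Credit: $391,900 is at or above $361,500, so the credit is $0.
Total: $9,471 + $0 + $0 = $9,471.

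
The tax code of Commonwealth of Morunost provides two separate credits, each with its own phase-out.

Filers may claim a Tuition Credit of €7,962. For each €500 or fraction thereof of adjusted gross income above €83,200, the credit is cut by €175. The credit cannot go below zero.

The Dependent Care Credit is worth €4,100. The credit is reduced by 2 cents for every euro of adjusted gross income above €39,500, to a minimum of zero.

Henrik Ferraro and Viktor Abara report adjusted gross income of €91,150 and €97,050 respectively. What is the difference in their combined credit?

€2,218

Henrik (€91,150): Tuition Credit: income exceeds €83,200 by €7,950, which is 16 full-or-partial €500 increments; reduction = 16 × €175 = €2,800, leaving €5,162. Dependent Care Credit: 2% of the €51,650 excess over €39,500 is €1,033; credit = €4,100 − €1,033 = €3,067. total €5,162 + €3,067 = €8,229
Viktor (€97,050): Tuition Credit: income exceeds €83,200 by €13,850, which is 28 full-or-partial €500 increments; reduction = 28 × €175 = €4,900, leaving €3,062. Dependent Care Credit: 2% of the €57,550 excess over €39,500 is €1,151; credit = €4,100 − €1,151 = €2,949. total €3,062 + €2,949 = €6,011
Difference: |€8,229 − €6,011| = €2,218.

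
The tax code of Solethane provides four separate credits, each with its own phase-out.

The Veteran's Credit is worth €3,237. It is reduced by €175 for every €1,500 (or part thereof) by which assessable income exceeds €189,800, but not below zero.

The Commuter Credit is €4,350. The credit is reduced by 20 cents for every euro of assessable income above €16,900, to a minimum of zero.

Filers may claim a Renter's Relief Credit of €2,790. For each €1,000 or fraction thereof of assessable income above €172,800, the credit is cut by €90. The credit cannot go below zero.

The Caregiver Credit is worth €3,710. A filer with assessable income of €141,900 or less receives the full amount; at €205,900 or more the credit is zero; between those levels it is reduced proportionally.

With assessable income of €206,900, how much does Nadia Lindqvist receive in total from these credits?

Veteran's Credit: income exceeds €189,800 by €17,100, which is 12 full-or-partial €1,500 increments; reduction = 12 × €175 = €2,100, leaving €1,137.
Commuter Credit: 20% of the €190,000 excess over €16,900 is €38,000 ≥ base, so the credit is €0.
Renter's Relief Credit: income exceeds €172,800 by €34,100 → 35 increments × €90 = €3,150 ≥ base, so the credit is €0.
Caregiver Credit: €206,900 is at or above €205,900, so the credit is €0.
Total: €1,137 + €0 + €0 + €0 = €1,137.

€1,137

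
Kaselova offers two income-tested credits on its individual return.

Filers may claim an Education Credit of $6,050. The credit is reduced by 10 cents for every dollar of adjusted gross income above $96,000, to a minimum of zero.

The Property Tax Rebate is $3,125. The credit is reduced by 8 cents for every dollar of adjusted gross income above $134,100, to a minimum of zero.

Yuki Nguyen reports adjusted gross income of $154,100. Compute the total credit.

$1,765

Education Credit: 10% of the $58,100 excess over $96,000 is $5,810; credit = $6,050 − $5,810 = $240.
Property Tax Rebate: 8% of the $20,000 excess over $134,100 is $1,600; credit = $3,125 − $1,600 = $1,525.
Total: $240 + $1,525 = $1,765.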